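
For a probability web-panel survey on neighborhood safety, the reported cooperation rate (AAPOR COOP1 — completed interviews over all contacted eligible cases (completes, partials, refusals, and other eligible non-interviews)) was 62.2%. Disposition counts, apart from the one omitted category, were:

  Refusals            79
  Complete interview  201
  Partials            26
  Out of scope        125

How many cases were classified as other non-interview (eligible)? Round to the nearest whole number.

COOP1 = 201 / D = 0.622
D = 201 / 0.622 = 323.2
Rest of base = 306
other non-interview (eligible) = 323.2 − 306 ≈ 17

17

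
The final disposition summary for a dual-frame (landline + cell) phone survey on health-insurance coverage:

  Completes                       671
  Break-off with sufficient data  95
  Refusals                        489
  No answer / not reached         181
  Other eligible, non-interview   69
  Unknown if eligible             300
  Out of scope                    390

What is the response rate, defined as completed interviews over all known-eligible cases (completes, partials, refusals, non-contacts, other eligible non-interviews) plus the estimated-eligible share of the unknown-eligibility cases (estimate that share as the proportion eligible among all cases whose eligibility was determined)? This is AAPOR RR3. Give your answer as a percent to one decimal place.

38.5%

Numerator: 671
Known eligible: 671 + 95 + 489 + 181 + 69 = 1505
e = 1505 / (1505 + 390) = 1505 / 1895 = 0.7942
e × U: 0.7942 × 300 = 238.26
Base: 1505 + 238.26 = 1743.26
RR3 = 671 / 1743.26 = 0.3849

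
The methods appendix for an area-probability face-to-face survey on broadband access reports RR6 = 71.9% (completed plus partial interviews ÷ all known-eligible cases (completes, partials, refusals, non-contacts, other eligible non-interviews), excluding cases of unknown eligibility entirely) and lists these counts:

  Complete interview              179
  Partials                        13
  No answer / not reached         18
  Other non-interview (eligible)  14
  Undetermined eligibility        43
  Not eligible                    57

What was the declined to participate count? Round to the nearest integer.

43

Num: 179 + 13 = 192
RR6 = 192 / D = 0.719
D = 192 / 0.719 = 267.0
Remaining denominator categories sum to 224
declined to participate = 267.0 − 224 ≈ 43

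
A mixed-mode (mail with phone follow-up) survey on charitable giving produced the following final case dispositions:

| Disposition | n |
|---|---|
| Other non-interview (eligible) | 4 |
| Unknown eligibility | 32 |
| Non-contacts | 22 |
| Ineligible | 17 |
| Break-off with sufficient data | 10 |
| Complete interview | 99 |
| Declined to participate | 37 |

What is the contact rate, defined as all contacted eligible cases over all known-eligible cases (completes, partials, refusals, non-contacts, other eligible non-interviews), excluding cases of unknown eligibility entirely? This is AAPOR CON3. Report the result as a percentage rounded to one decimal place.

Num: 99 + 10 + 37 + 4 = 150
Denominator: 99 + 10 + 37 + 22 + 4 = 172
CON3 = 150 / 172 = 0.8721

87.2%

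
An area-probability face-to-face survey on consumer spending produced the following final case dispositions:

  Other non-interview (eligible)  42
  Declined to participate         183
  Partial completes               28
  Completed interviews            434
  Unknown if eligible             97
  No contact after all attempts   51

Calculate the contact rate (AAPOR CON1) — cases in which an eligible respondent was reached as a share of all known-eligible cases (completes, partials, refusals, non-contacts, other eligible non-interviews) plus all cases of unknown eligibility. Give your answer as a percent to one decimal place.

82.3%

Num → 434 + 28 + 183 + 42 = 687
Denom → 434 + 28 + 183 + 51 + 42 + 97 = 835
CON1 = 687 / 835 = 0.8228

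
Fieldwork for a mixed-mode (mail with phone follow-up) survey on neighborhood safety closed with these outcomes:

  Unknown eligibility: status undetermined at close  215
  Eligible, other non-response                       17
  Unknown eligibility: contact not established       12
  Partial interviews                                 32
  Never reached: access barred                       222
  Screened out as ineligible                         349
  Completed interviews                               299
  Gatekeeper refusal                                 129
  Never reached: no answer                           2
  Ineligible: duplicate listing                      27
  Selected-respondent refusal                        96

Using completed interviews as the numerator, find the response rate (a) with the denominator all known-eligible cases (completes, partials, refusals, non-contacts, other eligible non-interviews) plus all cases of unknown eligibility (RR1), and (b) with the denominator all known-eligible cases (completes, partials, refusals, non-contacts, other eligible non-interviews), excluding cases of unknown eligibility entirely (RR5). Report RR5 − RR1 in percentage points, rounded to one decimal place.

8.3

Declined to participate = 129 + 96 = 225
Non-contacts = 2 + 222 = 224
Unknown if eligible = 12 + 215 = 227
Ineligible = 349 + 27 = 376
Num = 299
Denom = 299 + 32 + 225 + 224 + 17 + 227 = 1024
RR1 = 299 / 1024 = 0.2920
Denom = 299 + 32 + 225 + 224 + 17 = 797
RR5 = 299 / 797 = 0.3752
Difference = 37.52 − 29.20 = 8.32 percentage points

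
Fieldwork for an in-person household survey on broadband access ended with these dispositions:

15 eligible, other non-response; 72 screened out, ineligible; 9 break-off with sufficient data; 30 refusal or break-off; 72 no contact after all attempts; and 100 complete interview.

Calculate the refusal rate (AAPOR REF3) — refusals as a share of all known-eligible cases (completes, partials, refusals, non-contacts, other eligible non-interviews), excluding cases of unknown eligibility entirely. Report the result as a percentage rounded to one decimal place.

Num = 30
Denominator = 100 + 9 + 30 + 72 + 15 = 226
REF3 = 30 / 226 = 0.1327

13.3%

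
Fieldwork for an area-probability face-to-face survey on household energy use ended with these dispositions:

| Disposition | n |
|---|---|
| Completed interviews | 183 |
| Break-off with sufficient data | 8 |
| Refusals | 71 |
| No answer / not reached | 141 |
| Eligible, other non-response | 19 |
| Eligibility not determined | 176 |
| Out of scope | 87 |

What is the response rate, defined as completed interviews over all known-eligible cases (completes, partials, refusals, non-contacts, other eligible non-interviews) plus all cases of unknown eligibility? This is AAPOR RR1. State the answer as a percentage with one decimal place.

30.6%

Num → 183
Denom → 183 + 8 + 71 + 141 + 19 + 176 = 598
RR1 = 183 / 598 = 0.3060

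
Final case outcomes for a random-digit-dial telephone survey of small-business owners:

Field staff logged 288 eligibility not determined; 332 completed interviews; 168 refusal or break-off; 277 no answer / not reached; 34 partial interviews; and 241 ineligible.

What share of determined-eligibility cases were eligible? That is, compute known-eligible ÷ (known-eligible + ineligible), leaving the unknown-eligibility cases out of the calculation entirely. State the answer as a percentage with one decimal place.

Eligible (known): 332 + 34 + 168 + 277 = 811
e = 811 / (811 + 241) = 811 / 1052 = 0.7709

77.1%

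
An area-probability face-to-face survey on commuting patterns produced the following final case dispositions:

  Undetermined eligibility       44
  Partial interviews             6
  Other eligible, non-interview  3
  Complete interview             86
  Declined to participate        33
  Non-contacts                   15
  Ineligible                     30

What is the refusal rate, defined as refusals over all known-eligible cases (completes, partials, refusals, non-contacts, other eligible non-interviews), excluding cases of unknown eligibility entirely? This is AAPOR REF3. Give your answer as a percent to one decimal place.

Top = 33
Denom = 86 + 6 + 33 + 15 + 3 = 143
REF3 = 33 / 143 = 0.2308

23.1%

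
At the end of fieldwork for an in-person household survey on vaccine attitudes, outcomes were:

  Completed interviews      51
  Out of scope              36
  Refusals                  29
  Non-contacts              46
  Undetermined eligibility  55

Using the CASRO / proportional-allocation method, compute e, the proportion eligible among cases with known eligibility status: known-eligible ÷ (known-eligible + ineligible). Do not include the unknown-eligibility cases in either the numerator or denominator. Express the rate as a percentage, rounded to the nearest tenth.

77.8%

Eligible (known) = 51 + 29 + 46 = 126
e = 126 / (126 + 36) = 126 / 162 = 0.7778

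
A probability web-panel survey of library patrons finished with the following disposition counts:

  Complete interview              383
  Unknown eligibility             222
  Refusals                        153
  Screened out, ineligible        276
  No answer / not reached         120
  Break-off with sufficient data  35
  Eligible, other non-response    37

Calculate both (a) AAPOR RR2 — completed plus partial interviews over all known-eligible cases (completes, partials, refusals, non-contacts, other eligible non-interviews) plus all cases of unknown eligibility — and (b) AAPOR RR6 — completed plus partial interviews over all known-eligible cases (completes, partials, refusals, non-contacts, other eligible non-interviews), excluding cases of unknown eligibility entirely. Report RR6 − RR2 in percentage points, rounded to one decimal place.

13.4

Top → 383 + 35 = 418
Base → 383 + 35 + 153 + 120 + 37 + 222 = 950
RR2 = 418 / 950 = 0.4400
Base → 383 + 35 + 153 + 120 + 37 = 728
RR6 = 418 / 728 = 0.5742
Difference = 57.42 − 44.00 = 13.42 percentage points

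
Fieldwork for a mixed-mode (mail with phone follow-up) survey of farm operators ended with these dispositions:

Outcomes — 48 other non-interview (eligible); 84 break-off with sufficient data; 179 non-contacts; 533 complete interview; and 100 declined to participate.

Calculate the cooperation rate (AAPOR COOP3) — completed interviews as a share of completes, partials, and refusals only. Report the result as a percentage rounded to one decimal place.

Num: 533
Base: 533 + 84 + 100 = 717
COOP3 = 533 / 717 = 0.7434

74.3%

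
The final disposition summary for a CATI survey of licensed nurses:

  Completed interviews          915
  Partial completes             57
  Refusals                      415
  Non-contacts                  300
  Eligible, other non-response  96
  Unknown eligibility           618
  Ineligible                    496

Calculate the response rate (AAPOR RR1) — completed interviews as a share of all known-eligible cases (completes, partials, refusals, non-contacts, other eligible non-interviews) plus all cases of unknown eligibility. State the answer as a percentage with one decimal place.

38.1%

Numerator: 915
Denominator: 915 + 57 + 415 + 300 + 96 + 618 = 2401
RR1 = 915 / 2401 = 0.3811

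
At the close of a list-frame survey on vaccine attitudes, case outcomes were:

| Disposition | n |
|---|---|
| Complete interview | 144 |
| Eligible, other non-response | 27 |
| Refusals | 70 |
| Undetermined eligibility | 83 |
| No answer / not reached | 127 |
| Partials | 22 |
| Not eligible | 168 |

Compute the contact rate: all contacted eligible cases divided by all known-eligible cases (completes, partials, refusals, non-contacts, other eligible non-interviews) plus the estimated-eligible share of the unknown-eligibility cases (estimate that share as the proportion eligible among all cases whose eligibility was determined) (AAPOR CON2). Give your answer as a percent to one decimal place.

58.7%

Numerator: 144 + 22 + 70 + 27 = 263
Eligible (known): 144 + 22 + 70 + 127 + 27 = 390
e = 390 / (390 + 168) = 390 / 558 = 0.6989
Estimated eligible among unknowns: 0.6989 × 83 = 58.01
Denominator: 390 + 58.01 = 448.01
CON2 = 263 / 448.01 = 0.5870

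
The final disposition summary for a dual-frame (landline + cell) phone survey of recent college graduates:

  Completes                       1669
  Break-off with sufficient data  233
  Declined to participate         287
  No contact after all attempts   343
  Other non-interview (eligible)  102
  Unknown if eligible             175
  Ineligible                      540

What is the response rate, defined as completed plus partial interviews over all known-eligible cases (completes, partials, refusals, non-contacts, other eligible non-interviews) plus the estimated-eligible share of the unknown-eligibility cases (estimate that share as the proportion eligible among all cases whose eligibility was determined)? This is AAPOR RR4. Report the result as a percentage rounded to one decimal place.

Top → 1669 + 233 = 1902
Known eligible → 1669 + 233 + 287 + 343 + 102 = 2634
e = 2634 / (2634 + 540) = 2634 / 3174 = 0.8299
Estimated eligible among unknowns → 0.8299 × 175 = 145.23
Denominator → 2634 + 145.23 = 2779.23
RR4 = 1902 / 2779.23 = 0.6844

68.4%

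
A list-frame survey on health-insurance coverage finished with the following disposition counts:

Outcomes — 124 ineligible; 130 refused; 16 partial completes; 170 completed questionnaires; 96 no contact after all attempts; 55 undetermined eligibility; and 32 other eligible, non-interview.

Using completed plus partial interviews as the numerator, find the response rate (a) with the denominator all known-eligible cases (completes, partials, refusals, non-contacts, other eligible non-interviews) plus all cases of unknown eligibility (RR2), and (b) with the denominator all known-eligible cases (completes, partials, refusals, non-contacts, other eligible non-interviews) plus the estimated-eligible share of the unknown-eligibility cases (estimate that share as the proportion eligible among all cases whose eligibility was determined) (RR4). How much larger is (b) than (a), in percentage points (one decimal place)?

0.9

Num → 170 + 16 = 186
Denom → 170 + 16 + 130 + 96 + 32 + 55 = 499
RR2 = 186 / 499 = 0.3727
Determined eligible → 170 + 16 + 130 + 96 + 32 = 444
e = 444 / (444 + 124) = 444 / 568 = 0.7817
e × U → 0.7817 × 55 = 42.99
Denom → 444 + 42.99 = 486.99
RR4 = 186 / 486.99 = 0.3819
Difference = 38.19 − 37.27 = 0.92 percentage points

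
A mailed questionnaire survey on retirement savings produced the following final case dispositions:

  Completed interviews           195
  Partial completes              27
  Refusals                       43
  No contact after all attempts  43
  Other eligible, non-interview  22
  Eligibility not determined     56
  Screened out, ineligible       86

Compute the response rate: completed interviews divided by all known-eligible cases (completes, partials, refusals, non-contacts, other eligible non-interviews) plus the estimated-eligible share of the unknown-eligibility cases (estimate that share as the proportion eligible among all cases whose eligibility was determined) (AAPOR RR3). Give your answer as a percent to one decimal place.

Top: 195
Eligible (known): 195 + 27 + 43 + 43 + 22 = 330
e = 330 / (330 + 86) = 330 / 416 = 0.7933
e × U: 0.7933 × 56 = 44.42
Denom: 330 + 44.42 = 374.42
RR3 = 195 / 374.42 = 0.5208

52.1%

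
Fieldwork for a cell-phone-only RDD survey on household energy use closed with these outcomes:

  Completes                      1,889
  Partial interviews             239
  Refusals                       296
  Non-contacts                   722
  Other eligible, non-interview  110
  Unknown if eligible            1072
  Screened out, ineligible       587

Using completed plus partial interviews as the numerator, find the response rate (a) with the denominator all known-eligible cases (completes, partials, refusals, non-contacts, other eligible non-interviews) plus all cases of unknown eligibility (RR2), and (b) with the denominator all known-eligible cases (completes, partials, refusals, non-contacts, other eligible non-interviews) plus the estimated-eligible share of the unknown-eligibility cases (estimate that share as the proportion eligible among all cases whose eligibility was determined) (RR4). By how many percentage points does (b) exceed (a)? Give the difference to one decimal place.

1.9

Numerator: 1889 + 239 = 2128
Denom: 1889 + 239 + 296 + 722 + 110 + 1072 = 4328
RR2 = 2128 / 4328 = 0.4917
Eligible (known): 1889 + 239 + 296 + 722 + 110 = 3256
e = 3256 / (3256 + 587) = 3256 / 3843 = 0.8473
e × U: 0.8473 × 1072 = 908.31
Denom: 3256 + 908.31 = 4164.31
RR4 = 2128 / 4164.31 = 0.5110
Difference = 51.10 − 49.17 = 1.93 percentage points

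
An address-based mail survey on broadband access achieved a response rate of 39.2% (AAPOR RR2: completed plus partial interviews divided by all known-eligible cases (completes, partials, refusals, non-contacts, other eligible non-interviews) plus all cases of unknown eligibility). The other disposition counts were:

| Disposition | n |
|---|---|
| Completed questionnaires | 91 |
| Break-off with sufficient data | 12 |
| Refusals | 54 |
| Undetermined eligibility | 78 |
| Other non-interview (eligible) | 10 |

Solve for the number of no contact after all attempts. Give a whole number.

18

Top: 91 + 12 = 103
RR2 = 103 / D = 0.392
D = 103 / 0.392 = 262.8
Rest of base = 245
no contact after all attempts = 262.8 − 245 ≈ 18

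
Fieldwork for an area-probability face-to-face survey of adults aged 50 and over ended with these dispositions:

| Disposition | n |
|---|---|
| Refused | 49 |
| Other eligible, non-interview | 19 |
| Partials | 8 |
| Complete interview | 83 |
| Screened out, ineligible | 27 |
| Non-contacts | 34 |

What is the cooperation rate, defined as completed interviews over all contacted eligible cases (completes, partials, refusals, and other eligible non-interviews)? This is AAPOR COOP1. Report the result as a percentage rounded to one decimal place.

52.2%

Num: 83
Denom: 83 + 8 + 49 + 19 = 159
COOP1 = 83 / 159 = 0.5220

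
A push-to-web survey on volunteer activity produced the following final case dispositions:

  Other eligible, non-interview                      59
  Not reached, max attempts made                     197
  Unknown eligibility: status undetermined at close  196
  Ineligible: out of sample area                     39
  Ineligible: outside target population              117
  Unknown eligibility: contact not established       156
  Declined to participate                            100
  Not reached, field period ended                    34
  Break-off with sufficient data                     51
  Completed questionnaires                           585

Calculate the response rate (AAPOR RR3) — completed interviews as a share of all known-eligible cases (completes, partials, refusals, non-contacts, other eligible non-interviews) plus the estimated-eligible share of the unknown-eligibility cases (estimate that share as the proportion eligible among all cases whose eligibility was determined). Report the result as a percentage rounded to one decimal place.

Never reached = 34 + 197 = 231
Eligibility not determined = 156 + 196 = 352
Ineligible = 117 + 39 = 156
Top: 585
Eligible (known): 585 + 51 + 100 + 231 + 59 = 1026
e = 1026 / (1026 + 156) = 1026 / 1182 = 0.8680
Eligible share of unknowns: 0.8680 × 352 = 305.54
Denominator: 1026 + 305.54 = 1331.54
RR3 = 585 / 1331.54 = 0.4393

43.9%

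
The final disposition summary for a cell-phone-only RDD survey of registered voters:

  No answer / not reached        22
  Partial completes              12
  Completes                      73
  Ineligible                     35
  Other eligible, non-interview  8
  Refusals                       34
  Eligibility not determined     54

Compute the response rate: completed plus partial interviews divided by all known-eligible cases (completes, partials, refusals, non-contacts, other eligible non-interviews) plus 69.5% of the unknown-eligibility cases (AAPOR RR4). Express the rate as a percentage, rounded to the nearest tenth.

Top: 73 + 12 = 85
Known eligible: 73 + 12 + 34 + 22 + 8 = 149
Estimated eligible among unknowns: 0.6950 × 54 = 37.53
Base: 149 + 37.53 = 186.53
RR4 = 85 / 186.53 = 0.4557

45.6%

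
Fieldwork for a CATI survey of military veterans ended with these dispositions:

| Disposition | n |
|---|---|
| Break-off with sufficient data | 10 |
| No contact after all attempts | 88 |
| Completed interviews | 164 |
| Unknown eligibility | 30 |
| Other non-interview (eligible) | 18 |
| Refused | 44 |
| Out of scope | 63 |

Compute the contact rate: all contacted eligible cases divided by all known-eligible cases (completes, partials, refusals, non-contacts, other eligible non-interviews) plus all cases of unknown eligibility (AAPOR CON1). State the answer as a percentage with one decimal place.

Top = 164 + 10 + 44 + 18 = 236
Denominator = 164 + 10 + 44 + 88 + 18 + 30 = 354
CON1 = 236 / 354 = 0.6667

66.7%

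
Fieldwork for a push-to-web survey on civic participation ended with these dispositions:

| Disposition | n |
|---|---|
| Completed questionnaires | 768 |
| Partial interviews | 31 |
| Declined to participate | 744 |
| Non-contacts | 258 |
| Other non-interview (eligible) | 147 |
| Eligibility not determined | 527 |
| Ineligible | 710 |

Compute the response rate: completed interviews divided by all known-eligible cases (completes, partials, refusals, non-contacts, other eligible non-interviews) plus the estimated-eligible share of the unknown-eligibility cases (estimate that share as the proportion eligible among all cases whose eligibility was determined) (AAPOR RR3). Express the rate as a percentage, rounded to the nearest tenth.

32.9%

Top → 768
Known eligible → 768 + 31 + 744 + 258 + 147 = 1948
e = 1948 / (1948 + 710) = 1948 / 2658 = 0.7329
e × U → 0.7329 × 527 = 386.24
Denom → 1948 + 386.24 = 2334.24
RR3 = 768 / 2334.24 = 0.3290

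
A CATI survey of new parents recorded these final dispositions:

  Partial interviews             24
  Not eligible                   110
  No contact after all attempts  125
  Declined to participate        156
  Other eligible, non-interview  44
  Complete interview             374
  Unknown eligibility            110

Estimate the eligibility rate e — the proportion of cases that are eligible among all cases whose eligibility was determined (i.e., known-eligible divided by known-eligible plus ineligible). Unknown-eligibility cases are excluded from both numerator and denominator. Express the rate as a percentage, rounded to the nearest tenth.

Eligible (known) → 374 + 24 + 156 + 125 + 44 = 723
e = 723 / (723 + 110) = 723 / 833 = 0.8679

86.8%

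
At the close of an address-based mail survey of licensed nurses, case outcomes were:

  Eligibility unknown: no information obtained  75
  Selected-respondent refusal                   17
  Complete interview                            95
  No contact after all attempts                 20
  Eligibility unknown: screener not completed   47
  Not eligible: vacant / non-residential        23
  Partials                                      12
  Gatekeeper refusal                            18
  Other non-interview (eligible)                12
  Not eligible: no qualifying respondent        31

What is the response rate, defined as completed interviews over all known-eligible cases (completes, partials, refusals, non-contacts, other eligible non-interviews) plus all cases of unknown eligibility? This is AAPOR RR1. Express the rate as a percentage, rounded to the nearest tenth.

32.1%

Refusal or break-off = 18 + 17 = 35
Unknown if eligible = 47 + 75 = 122
Screened out, ineligible = 31 + 23 = 54
Numerator: 95
Base: 95 + 12 + 35 + 20 + 12 + 122 = 296
RR1 = 95 / 296 = 0.3209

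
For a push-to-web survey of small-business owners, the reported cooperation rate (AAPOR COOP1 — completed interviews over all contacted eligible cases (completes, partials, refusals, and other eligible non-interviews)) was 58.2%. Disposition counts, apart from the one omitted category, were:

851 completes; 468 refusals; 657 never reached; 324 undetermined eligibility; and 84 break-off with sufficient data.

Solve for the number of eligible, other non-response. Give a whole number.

59

COOP1 = 851 / D = 0.582
D = 851 / 0.582 = 1462.2
Remaining denominator categories sum to 1403
eligible, other non-response = 1462.2 − 1403 ≈ 59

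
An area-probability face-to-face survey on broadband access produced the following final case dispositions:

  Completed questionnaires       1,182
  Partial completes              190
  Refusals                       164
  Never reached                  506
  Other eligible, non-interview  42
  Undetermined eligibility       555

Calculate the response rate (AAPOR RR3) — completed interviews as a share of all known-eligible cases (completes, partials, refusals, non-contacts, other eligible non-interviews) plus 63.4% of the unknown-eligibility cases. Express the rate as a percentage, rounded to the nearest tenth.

Num → 1182
Determined eligible → 1182 + 190 + 164 + 506 + 42 = 2084
Eligible share of unknowns → 0.6340 × 555 = 351.87
Denom → 2084 + 351.87 = 2435.87
RR3 = 1182 / 2435.87 = 0.4852

48.5%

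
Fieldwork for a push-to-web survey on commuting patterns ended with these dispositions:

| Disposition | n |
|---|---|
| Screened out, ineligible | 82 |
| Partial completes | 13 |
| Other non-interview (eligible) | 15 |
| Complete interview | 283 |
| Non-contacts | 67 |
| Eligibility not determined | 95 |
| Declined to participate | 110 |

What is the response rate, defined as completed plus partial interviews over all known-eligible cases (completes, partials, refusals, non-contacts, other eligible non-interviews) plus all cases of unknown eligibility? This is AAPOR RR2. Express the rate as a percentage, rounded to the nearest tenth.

50.8%

Top: 283 + 13 = 296
Denominator: 283 + 13 + 110 + 67 + 15 + 95 = 583
RR2 = 296 / 583 = 0.5077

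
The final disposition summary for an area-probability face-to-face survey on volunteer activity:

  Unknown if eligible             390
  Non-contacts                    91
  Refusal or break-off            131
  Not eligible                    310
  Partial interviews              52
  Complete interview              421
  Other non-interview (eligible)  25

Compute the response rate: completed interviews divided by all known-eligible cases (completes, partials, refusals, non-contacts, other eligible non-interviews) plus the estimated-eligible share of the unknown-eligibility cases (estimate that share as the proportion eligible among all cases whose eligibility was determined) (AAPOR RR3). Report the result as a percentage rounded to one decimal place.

42.4%

Top = 421
Determined eligible = 421 + 52 + 131 + 91 + 25 = 720
e = 720 / (720 + 310) = 720 / 1030 = 0.6990
Estimated eligible among unknowns = 0.6990 × 390 = 272.61
Denominator = 720 + 272.61 = 992.61
RR3 = 421 / 992.61 = 0.4241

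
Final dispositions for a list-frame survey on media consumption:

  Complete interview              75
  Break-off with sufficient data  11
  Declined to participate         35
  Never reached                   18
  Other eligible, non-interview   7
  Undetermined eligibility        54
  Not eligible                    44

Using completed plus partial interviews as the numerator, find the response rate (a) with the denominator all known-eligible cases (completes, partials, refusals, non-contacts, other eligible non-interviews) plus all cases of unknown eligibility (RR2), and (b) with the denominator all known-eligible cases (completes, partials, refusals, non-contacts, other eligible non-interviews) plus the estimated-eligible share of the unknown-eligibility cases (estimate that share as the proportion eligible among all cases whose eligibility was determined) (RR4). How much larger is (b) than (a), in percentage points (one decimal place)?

Num: 75 + 11 = 86
Denom: 75 + 11 + 35 + 18 + 7 + 54 = 200
RR2 = 86 / 200 = 0.4300
Determined eligible: 75 + 11 + 35 + 18 + 7 = 146
e = 146 / (146 + 44) = 146 / 190 = 0.7684
Eligible share of unknowns: 0.7684 × 54 = 41.49
Denom: 146 + 41.49 = 187.49
RR4 = 86 / 187.49 = 0.4587
Difference = 45.87 − 43.00 = 2.87 percentage points

2.9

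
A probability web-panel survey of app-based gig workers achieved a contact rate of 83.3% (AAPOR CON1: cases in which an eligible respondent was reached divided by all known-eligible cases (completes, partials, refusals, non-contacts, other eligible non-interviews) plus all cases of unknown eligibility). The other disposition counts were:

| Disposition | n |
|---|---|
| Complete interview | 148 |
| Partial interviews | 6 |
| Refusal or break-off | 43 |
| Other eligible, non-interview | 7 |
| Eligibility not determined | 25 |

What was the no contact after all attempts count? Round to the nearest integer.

Num = 148 + 6 + 43 + 7 = 204
CON1 = 204 / D = 0.833
D = 204 / 0.833 = 244.9
Remaining denominator categories sum to 229
no contact after all attempts = 244.9 − 229 ≈ 16

16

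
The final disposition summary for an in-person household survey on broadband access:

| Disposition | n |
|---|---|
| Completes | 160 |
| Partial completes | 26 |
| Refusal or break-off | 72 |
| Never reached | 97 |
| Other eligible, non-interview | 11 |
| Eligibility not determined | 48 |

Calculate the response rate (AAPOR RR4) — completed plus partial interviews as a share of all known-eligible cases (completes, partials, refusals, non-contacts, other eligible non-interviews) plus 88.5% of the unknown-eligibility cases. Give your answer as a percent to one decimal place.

45.5%

Num → 160 + 26 = 186
Determined eligible → 160 + 26 + 72 + 97 + 11 = 366
e × U → 0.8850 × 48 = 42.48
Denom → 366 + 42.48 = 408.48
RR4 = 186 / 408.48 = 0.4553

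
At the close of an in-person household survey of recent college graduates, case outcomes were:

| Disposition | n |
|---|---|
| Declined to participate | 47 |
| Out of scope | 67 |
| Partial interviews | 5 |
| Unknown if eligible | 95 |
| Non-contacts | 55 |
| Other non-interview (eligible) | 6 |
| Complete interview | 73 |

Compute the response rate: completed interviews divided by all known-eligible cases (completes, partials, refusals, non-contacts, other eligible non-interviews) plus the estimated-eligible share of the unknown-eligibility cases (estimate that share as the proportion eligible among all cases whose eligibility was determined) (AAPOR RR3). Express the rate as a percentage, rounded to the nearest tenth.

Num = 73
Eligible (known) = 73 + 5 + 47 + 55 + 6 = 186
e = 186 / (186 + 67) = 186 / 253 = 0.7352
Estimated eligible among unknowns = 0.7352 × 95 = 69.84
Denominator = 186 + 69.84 = 255.84
RR3 = 73 / 255.84 = 0.2853

28.5%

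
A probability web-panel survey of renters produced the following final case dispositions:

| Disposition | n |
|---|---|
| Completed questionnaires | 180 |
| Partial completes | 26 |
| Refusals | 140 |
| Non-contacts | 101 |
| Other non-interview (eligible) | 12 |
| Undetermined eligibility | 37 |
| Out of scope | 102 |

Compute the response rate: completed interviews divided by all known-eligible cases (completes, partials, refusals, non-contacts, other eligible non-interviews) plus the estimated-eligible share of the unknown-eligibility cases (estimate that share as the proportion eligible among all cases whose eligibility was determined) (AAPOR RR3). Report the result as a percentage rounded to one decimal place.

Top → 180
Eligible (known) → 180 + 26 + 140 + 101 + 12 = 459
e = 459 / (459 + 102) = 459 / 561 = 0.8182
Eligible share of unknowns → 0.8182 × 37 = 30.27
Denom → 459 + 30.27 = 489.27
RR3 = 180 / 489.27 = 0.3679

36.8%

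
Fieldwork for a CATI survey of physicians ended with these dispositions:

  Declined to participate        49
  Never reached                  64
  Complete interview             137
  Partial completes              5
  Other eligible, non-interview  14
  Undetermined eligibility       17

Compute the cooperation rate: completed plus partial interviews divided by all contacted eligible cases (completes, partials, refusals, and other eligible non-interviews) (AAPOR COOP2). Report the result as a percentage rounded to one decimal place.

69.3%

Numerator → 137 + 5 = 142
Denominator → 137 + 5 + 49 + 14 = 205
COOP2 = 142 / 205 = 0.6927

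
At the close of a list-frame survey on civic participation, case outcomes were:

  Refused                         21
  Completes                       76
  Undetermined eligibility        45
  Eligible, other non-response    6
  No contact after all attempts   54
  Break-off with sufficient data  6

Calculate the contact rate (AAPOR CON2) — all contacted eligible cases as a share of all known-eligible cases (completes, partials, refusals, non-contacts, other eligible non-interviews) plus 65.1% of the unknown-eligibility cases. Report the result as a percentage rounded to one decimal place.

Numerator → 76 + 6 + 21 + 6 = 109
Eligible (known) → 76 + 6 + 21 + 54 + 6 = 163
Eligible share of unknowns → 0.6510 × 45 = 29.30
Denominator → 163 + 29.30 = 192.30
CON2 = 109 / 192.30 = 0.5668

56.7%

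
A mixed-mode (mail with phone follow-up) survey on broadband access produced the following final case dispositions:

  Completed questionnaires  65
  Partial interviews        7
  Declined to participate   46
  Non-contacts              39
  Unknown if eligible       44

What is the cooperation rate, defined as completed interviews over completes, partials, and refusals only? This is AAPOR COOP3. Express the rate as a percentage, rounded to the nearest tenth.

55.1%

Top: 65
Denominator: 65 + 7 + 46 = 118
COOP3 = 65 / 118 = 0.5508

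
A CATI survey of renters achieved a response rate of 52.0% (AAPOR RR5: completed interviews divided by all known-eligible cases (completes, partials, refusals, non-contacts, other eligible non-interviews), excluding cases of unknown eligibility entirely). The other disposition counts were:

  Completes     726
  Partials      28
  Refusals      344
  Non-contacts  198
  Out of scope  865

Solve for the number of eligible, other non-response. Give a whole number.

100

RR5 = 726 / D = 0.520
D = 726 / 0.520 = 1396.2
Remaining denominator categories sum to 1296
eligible, other non-response = 1396.2 − 1296 ≈ 100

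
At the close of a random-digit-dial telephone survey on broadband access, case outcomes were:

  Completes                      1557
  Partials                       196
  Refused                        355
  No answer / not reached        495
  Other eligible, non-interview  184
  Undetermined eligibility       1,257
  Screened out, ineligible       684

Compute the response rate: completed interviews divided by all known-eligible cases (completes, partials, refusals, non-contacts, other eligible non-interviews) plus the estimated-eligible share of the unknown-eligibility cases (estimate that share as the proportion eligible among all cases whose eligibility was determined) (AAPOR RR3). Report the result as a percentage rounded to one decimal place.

41.0%

Top → 1557
Known eligible → 1557 + 196 + 355 + 495 + 184 = 2787
e = 2787 / (2787 + 684) = 2787 / 3471 = 0.8029
e × U → 0.8029 × 1257 = 1009.25
Denominator → 2787 + 1009.25 = 3796.25
RR3 = 1557 / 3796.25 = 0.4101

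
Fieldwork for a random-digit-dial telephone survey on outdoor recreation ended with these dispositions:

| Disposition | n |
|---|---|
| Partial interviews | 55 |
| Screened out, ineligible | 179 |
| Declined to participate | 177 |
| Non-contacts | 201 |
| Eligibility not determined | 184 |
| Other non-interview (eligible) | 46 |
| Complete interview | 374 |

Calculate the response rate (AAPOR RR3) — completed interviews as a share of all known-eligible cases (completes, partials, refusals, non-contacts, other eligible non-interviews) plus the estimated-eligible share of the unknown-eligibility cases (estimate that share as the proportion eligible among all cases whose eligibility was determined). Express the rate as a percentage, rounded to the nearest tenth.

37.2%

Numerator: 374
Known eligible: 374 + 55 + 177 + 201 + 46 = 853
e = 853 / (853 + 179) = 853 / 1032 = 0.8266
e × U: 0.8266 × 184 = 152.09
Base: 853 + 152.09 = 1005.09
RR3 = 374 / 1005.09 = 0.3721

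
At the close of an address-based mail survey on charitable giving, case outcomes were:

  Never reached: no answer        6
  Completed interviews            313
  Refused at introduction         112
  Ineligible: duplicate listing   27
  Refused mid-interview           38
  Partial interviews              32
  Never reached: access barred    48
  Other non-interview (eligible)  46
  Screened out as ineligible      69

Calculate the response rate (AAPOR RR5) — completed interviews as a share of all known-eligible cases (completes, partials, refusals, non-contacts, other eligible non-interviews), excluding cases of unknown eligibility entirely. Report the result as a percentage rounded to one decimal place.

Declined to participate = 112 + 38 = 150
No contact after all attempts = 6 + 48 = 54
Screened out, ineligible = 69 + 27 = 96
Top = 313
Base = 313 + 32 + 150 + 54 + 46 = 595
RR5 = 313 / 595 = 0.5261

52.6%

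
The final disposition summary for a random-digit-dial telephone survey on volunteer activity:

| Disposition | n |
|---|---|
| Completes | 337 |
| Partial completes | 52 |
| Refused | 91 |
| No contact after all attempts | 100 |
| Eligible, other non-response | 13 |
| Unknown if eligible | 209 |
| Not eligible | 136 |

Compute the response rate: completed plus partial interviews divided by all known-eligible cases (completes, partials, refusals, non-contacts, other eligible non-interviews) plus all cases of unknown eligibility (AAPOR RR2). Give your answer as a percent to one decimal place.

48.5%

Top → 337 + 52 = 389
Denominator → 337 + 52 + 91 + 100 + 13 + 209 = 802
RR2 = 389 / 802 = 0.4850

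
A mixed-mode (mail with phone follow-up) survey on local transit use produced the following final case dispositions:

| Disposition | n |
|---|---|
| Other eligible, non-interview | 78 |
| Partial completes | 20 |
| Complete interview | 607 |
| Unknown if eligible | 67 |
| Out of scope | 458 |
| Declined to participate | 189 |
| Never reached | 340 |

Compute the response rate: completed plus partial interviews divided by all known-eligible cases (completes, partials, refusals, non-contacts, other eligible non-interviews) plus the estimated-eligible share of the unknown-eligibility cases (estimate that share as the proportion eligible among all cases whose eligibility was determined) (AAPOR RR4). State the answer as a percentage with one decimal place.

Num: 607 + 20 = 627
Known eligible: 607 + 20 + 189 + 340 + 78 = 1234
e = 1234 / (1234 + 458) = 1234 / 1692 = 0.7293
Estimated eligible among unknowns: 0.7293 × 67 = 48.86
Denom: 1234 + 48.86 = 1282.86
RR4 = 627 / 1282.86 = 0.4888

48.9%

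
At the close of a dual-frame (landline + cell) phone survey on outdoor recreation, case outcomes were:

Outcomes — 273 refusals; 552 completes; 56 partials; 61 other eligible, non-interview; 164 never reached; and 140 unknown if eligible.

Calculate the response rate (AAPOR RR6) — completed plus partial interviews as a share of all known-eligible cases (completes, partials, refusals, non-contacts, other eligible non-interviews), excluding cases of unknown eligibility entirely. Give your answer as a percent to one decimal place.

Num → 552 + 56 = 608
Base → 552 + 56 + 273 + 164 + 61 = 1106
RR6 = 608 / 1106 = 0.5497

55.0%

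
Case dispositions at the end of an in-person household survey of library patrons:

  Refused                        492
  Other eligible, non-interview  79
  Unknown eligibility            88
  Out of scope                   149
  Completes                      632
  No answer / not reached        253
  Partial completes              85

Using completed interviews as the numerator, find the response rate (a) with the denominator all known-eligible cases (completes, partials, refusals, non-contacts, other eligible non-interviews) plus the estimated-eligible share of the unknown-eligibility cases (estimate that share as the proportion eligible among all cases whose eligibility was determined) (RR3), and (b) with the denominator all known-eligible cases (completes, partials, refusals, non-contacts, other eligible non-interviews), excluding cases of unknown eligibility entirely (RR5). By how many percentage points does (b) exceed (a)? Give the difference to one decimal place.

Num = 632
Known eligible = 632 + 85 + 492 + 253 + 79 = 1541
e = 1541 / (1541 + 149) = 1541 / 1690 = 0.9118
e × U = 0.9118 × 88 = 80.24
Denominator = 1541 + 80.24 = 1621.24
RR3 = 632 / 1621.24 = 0.3898
Denominator = 632 + 85 + 492 + 253 + 79 = 1541
RR5 = 632 / 1541 = 0.4101
Difference = 41.01 − 38.98 = 2.03 percentage points

2.0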